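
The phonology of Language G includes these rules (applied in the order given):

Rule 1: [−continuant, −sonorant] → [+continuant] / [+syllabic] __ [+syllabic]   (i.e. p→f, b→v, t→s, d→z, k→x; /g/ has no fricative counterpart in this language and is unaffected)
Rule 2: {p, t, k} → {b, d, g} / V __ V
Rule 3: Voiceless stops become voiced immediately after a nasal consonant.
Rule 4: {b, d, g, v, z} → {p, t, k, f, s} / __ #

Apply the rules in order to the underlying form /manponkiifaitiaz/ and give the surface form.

Rule 1 (intervocalic spirantization): /t/ is a stop between vowels /i/ and /i/, so it spirantizes to the fricative [s]. /manponkiifaitiaz/ → manponkiifaisiaz.
Rule 2 (intervocalic voicing): no segment meets the environment; /manponkiifaisiaz/ is unchanged.
Rule 3 (post-nasal voicing): /p/ is a voiceless stop immediately after the nasal /n/, so it voices to [b]. /k/ is a voiceless stop immediately after the nasal /n/, so it voices to [g]. /manponkiifaisiaz/ → manbongiifaisiaz.
Rule 4 (final devoicing): /z/ is a voiced obstruent in word-final position, so it devoices to [s]. /manbongiifaisiaz/ → manbongiifaisias.

manbongiifaisias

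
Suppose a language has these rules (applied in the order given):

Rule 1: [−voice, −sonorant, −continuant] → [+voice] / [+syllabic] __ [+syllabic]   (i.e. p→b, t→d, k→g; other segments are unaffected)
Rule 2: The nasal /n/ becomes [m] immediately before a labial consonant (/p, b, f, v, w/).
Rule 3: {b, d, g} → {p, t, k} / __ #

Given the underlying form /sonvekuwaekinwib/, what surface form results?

Rule 1 (intervocalic voicing): /k/ is a voiceless stop between vowels /e/ and /u/, so it voices to [g]. /k/ is a voiceless stop between vowels /e/ and /i/, so it voices to [g]. /sonvekuwaekinwib/ → sonveguwaeginwib.
Rule 2 (nasal place assimilation): /n/ precedes the labial consonant /v/, so it assimilates in place to [m]. /n/ precedes the labial consonant /w/, so it assimilates in place to [m]. /sonveguwaeginwib/ → somveguwaegimwib.
Rule 3 (final devoicing): /b/ is a voiced stop in word-final position, so it devoices to [p]. /somveguwaegimwib/ → somveguwaegimwip.

somveguwaegimwip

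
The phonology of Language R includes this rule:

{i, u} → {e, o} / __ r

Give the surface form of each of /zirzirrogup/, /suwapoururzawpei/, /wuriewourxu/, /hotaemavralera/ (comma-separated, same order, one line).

/zirzirrogup/: /i/ is a high vowel immediately before /r/, so it lowers to [e]. /i/ is a high vowel immediately before /r/, so it lowers to [e]. → [zerzerrogup].
/suwapoururzawpei/: /u/ is a high vowel immediately before /r/, so it lowers to [o]. /u/ is a high vowel immediately before /r/, so it lowers to [o]. → [suwapoororzawpei].
/wuriewourxu/: /u/ is a high vowel immediately before /r/, so it lowers to [o]. /u/ is a high vowel immediately before /r/, so it lowers to [o]. → [woriewoorxu].
/hotaemavralera/: the rule's environment is not met; surfaces unchanged as [hotaemavralera].

zerzerrogup, suwapoororzawpei, woriewoorxu, hotaemavralera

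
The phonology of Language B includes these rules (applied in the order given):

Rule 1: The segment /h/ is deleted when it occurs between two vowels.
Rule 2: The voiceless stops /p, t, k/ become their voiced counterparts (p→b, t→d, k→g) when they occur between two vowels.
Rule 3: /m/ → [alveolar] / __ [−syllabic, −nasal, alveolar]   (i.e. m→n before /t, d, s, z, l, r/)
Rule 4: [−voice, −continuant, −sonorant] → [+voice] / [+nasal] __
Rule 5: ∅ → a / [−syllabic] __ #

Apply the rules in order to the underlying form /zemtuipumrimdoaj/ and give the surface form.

zenduibunrindoaja

Rule 1 (intervocalic h-deletion): no segment meets the environment; /zemtuipumrimdoaj/ is unchanged.
Rule 2 (intervocalic voicing): /p/ is a voiceless stop between vowels /i/ and /u/, so it voices to [b]. /zemtuipumrimdoaj/ → zemtuibumrimdoaj.
Rule 3 (nasal place assimilation): /m/ precedes the alveolar consonant /t/, so it assimilates in place to [n]. /m/ precedes the alveolar consonant /r/, so it assimilates in place to [n]. /m/ precedes the alveolar consonant /d/, so it assimilates in place to [n]. /zemtuibumrimdoaj/ → zentuibunrindoaj.
Rule 4 (post-nasal voicing): /t/ is a voiceless stop immediately after the nasal /n/, so it voices to [d]. /zentuibunrindoaj/ → zenduibunrindoaj.
Rule 5 (final a-epenthesis): the form ends in the consonant /j/, so [a] is inserted word-finally. /zenduibunrindoaj/ → zenduibunrindoaja.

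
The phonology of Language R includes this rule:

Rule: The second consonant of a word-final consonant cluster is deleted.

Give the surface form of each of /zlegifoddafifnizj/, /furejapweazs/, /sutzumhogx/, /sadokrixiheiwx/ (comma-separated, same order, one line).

/zlegifoddafifnizj/: /j/ is the second consonant of a word-final cluster /zj/, so it deletes. → [zlegifoddafifniz].
/furejapweazs/: /s/ is the second consonant of a word-final cluster /zs/, so it deletes. → [furejapweaz].
/sutzumhogx/: /x/ is the second consonant of a word-final cluster /gx/, so it deletes. → [sutzumhog].
/sadokrixiheiwx/: /x/ is the second consonant of a word-final cluster /wx/, so it deletes. → [sadokrixiheiw].

zlegifoddafifniz, furejapweaz, sutzumhog, sadokrixiheiw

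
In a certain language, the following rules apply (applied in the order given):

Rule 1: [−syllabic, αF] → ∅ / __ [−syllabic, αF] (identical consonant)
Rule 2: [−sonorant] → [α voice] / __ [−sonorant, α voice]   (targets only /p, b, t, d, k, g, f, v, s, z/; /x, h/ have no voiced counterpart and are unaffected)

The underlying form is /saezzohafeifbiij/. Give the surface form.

saezohafeivbiij

Rule 1 (degemination): /zz/ is a geminate; the first /z/ deletes. /saezzohafeifbiij/ → saezohafeifbiij.
Rule 2 (regressive voicing assimilation): /f/ precedes the voiced obstruent /b/, so it voices to [v] by assimilation. /saezohafeifbiij/ → saezohafeivbiij.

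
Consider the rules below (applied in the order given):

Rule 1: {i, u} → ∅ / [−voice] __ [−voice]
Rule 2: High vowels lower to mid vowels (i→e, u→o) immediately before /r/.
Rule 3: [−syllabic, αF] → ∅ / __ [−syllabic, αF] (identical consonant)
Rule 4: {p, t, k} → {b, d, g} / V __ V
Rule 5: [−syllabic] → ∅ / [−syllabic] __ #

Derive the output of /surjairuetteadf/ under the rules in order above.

Rule 1 (high vowel syncope): no segment meets the environment; /surjairuetteadf/ is unchanged.
Rule 2 (pre-rhotic lowering): /u/ is a high vowel immediately before /r/, so it lowers to [o]. /i/ is a high vowel immediately before /r/, so it lowers to [e]. /surjairuetteadf/ → sorjaeruetteadf.
Rule 3 (degemination): /tt/ is a geminate; the first /t/ deletes. /sorjaeruetteadf/ → sorjaerueteadf.
Rule 4 (intervocalic voicing): /t/ is a voiceless stop between vowels /e/ and /e/, so it voices to [d]. /sorjaerueteadf/ → sorjaeruedeadf.
Rule 5 (final cluster simplification): /f/ is the second consonant of a word-final cluster /df/, so it deletes. /sorjaeruedeadf/ → sorjaeruedead.

sorjaeruedead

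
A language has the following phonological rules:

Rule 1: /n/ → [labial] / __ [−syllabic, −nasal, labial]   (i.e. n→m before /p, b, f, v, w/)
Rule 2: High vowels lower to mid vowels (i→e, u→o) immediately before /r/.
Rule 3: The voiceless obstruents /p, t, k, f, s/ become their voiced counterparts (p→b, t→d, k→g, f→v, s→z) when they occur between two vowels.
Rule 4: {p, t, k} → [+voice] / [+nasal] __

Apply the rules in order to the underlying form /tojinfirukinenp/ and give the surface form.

Rule 1 (nasal place assimilation): /n/ precedes the labial consonant /f/, so it assimilates in place to [m]. /n/ precedes the labial consonant /p/, so it assimilates in place to [m]. /tojinfirukinenp/ → tojimfirukinemp.
Rule 2 (pre-rhotic lowering): /i/ is a high vowel immediately before /r/, so it lowers to [e]. /tojimfirukinemp/ → tojimferukinemp.
Rule 3 (intervocalic voicing): /k/ is a voiceless obstruent between vowels /u/ and /i/, so it voices to [g]. /tojimferukinemp/ → tojimferuginemp.
Rule 4 (post-nasal voicing): /p/ is a voiceless stop immediately after the nasal /m/, so it voices to [b]. /tojimferuginemp/ → tojimferuginemb.

tojimferuginemb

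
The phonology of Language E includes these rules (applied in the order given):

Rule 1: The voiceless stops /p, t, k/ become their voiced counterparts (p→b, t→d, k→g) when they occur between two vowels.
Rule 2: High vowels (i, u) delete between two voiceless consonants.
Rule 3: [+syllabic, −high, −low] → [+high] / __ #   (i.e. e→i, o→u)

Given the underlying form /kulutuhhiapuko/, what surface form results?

kuluduhhiabugu

Rule 1 (intervocalic voicing): /t/ is a voiceless stop between vowels /u/ and /u/, so it voices to [d]. /p/ is a voiceless stop between vowels /a/ and /u/, so it voices to [b]. /k/ is a voiceless stop between vowels /u/ and /o/, so it voices to [g]. /kulutuhhiapuko/ → kuluduhhiabugo.
Rule 2 (high vowel syncope): no segment meets the environment; /kuluduhhiabugo/ is unchanged.
Rule 3 (final vowel raising): /o/ is a mid vowel in word-final position, so it raises to [u]. /kuluduhhiabugo/ → kuluduhhiabugu.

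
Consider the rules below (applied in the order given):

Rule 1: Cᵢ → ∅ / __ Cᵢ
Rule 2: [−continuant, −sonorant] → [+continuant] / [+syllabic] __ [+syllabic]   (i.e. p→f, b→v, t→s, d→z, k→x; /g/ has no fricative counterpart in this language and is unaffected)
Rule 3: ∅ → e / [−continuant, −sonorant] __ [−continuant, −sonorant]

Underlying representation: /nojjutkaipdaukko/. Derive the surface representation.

nojutekaipedauxo

Rule 1 (degemination): /jj/ is a geminate; the first /j/ deletes. /kk/ is a geminate; the first /k/ deletes. /nojjutkaipdaukko/ → nojutkaipdauko.
Rule 2 (intervocalic spirantization): /k/ is a stop between vowels /u/ and /o/, so it spirantizes to the fricative [x]. /nojutkaipdauko/ → nojutkaipdauxo.
Rule 3 (stop-cluster e-epenthesis): /t/ and /k/ form a stop–stop cluster, so [e] is inserted between them. /p/ and /d/ form a stop–stop cluster, so [e] is inserted between them. /nojutkaipdauxo/ → nojutekaipedauxo.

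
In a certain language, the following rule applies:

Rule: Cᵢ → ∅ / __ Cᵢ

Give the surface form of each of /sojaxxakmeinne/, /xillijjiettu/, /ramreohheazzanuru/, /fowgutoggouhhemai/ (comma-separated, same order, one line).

sojaxakmeine, xilijietu, ramreoheazanuru, fowgutogouhemai

/sojaxxakmeinne/: /xx/ is a geminate; the first /x/ deletes. /nn/ is a geminate; the first /n/ deletes. → [sojaxakmeine].
/xillijjiettu/: /ll/ is a geminate; the first /l/ deletes. /jj/ is a geminate; the first /j/ deletes. /tt/ is a geminate; the first /t/ deletes. → [xilijietu].
/ramreohheazzanuru/: /hh/ is a geminate; the first /h/ deletes. /zz/ is a geminate; the first /z/ deletes. → [ramreoheazanuru].
/fowgutoggouhhemai/: /gg/ is a geminate; the first /g/ deletes. /hh/ is a geminate; the first /h/ deletes. → [fowgutogouhemai].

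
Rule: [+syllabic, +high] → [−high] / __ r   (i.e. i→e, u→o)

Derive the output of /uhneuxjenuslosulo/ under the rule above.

No segment of /uhneuxjenuslosulo/ meets the structural description of the rule, so the form surfaces unchanged.

uhneuxjenuslosulo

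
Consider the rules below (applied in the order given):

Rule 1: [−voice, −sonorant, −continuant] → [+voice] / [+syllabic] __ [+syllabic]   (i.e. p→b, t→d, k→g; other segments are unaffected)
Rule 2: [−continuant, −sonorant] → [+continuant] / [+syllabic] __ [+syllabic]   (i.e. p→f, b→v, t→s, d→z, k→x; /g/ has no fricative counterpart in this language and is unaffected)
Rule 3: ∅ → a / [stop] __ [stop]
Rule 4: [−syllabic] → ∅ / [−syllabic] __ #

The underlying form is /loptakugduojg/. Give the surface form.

Rule 1 (intervocalic voicing): /k/ is a voiceless stop between vowels /a/ and /u/, so it voices to [g]. /loptakugduojg/ → loptagugduojg.
Rule 2 (intervocalic spirantization): no segment meets the environment; /loptagugduojg/ is unchanged.
Rule 3 (stop-cluster a-epenthesis): /p/ and /t/ form a stop–stop cluster, so [a] is inserted between them. /g/ and /d/ form a stop–stop cluster, so [a] is inserted between them. /loptagugduojg/ → lopatagugaduojg.
Rule 4 (final cluster simplification): /g/ is the second consonant of a word-final cluster /jg/, so it deletes. /lopatagugaduojg/ → lopatagugaduoj.

lopatagugaduoj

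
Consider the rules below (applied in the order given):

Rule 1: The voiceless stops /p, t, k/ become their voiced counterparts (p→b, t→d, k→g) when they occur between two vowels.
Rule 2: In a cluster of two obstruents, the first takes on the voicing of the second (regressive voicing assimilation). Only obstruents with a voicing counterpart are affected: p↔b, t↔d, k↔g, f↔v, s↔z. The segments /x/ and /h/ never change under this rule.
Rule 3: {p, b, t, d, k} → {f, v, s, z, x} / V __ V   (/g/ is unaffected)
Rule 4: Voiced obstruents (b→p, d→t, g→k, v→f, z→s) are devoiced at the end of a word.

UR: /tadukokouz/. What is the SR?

tazugogous

Rule 1 (intervocalic voicing): /k/ is a voiceless stop between vowels /u/ and /o/, so it voices to [g]. /k/ is a voiceless stop between vowels /o/ and /o/, so it voices to [g]. /tadukokouz/ → tadugogouz.
Rule 2 (regressive voicing assimilation): no segment meets the environment; /tadugogouz/ is unchanged.
Rule 3 (intervocalic spirantization): /d/ is a stop between vowels /a/ and /u/, so it spirantizes to the fricative [z]. /tadugogouz/ → tazugogouz.
Rule 4 (final devoicing): /z/ is a voiced obstruent in word-final position, so it devoices to [s]. /tazugogouz/ → tazugogous.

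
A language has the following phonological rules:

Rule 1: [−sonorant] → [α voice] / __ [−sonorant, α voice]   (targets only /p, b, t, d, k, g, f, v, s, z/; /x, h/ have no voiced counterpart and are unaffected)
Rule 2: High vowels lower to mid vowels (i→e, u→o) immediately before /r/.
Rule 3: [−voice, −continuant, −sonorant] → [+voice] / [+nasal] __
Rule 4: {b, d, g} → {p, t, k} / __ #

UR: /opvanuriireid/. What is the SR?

obvanoriereit

Rule 1 (regressive voicing assimilation): /p/ precedes the voiced obstruent /v/, so it voices to [b] by assimilation. /opvanuriireid/ → obvanuriireid.
Rule 2 (pre-rhotic lowering): /u/ is a high vowel immediately before /r/, so it lowers to [o]. /i/ is a high vowel immediately before /r/, so it lowers to [e]. /obvanuriireid/ → obvanoriereid.
Rule 3 (post-nasal voicing): no segment meets the environment; /obvanoriereid/ is unchanged.
Rule 4 (final devoicing): /d/ is a voiced stop in word-final position, so it devoices to [t]. /obvanoriereid/ → obvanoriereit.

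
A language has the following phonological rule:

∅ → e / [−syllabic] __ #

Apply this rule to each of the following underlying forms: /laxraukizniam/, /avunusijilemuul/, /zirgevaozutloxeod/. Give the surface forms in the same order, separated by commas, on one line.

/laxraukizniam/: the form ends in the consonant /m/, so [e] is inserted word-finally. → [laxraukizniame].
/avunusijilemuul/: the form ends in the consonant /l/, so [e] is inserted word-finally. → [avunusijilemuule].
/zirgevaozutloxeod/: the form ends in the consonant /d/, so [e] is inserted word-finally. → [zirgevaozutloxeode].

laxraukizniame, avunusijilemuule, zirgevaozutloxeode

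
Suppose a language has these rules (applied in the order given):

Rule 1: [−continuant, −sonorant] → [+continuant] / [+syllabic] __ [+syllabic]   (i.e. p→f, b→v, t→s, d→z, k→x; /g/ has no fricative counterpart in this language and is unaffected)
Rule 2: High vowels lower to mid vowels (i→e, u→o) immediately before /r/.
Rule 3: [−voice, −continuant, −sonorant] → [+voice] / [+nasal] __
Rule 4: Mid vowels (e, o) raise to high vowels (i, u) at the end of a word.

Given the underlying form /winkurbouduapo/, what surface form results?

wingorbouzuafu

Rule 1 (intervocalic spirantization): /d/ is a stop between vowels /u/ and /u/, so it spirantizes to the fricative [z]. /p/ is a stop between vowels /a/ and /o/, so it spirantizes to the fricative [f]. /winkurbouduapo/ → winkurbouzuafo.
Rule 2 (pre-rhotic lowering): /u/ is a high vowel immediately before /r/, so it lowers to [o]. /winkurbouzuafo/ → winkorbouzuafo.
Rule 3 (post-nasal voicing): /k/ is a voiceless stop immediately after the nasal /n/, so it voices to [g]. /winkorbouzuafo/ → wingorbouzuafo.
Rule 4 (final vowel raising): /o/ is a mid vowel in word-final position, so it raises to [u]. /wingorbouzuafo/ → wingorbouzuafu.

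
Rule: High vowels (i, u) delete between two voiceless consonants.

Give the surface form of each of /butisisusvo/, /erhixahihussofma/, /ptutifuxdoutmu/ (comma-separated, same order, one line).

/butisisusvo/: /i/ is a high vowel flanked by voiceless consonants /t/ and /s/, so it deletes. /i/ is a high vowel flanked by voiceless consonants /s/ and /s/, so it deletes. /u/ is a high vowel flanked by voiceless consonants /s/ and /s/, so it deletes. → [butsssvo].
/erhixahihussofma/: /i/ is a high vowel flanked by voiceless consonants /h/ and /x/, so it deletes. /i/ is a high vowel flanked by voiceless consonants /h/ and /h/, so it deletes. /u/ is a high vowel flanked by voiceless consonants /h/ and /s/, so it deletes. → [erhxahhssofma].
/ptutifuxdoutmu/: /u/ is a high vowel flanked by voiceless consonants /t/ and /t/, so it deletes. /i/ is a high vowel flanked by voiceless consonants /t/ and /f/, so it deletes. /u/ is a high vowel flanked by voiceless consonants /f/ and /x/, so it deletes. → [pttfxdoutmu].

butsssvo, erhxahhssofma, pttfxdoutmu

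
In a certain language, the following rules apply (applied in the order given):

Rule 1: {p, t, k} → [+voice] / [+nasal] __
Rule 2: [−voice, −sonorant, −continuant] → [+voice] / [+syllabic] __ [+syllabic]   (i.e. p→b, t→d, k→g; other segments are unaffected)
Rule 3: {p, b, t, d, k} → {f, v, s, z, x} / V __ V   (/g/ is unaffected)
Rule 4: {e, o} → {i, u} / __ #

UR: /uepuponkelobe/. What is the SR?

uevuvongelovi

Rule 1 (post-nasal voicing): /k/ is a voiceless stop immediately after the nasal /n/, so it voices to [g]. /uepuponkelobe/ → uepupongelobe.
Rule 2 (intervocalic voicing): /p/ is a voiceless stop between vowels /e/ and /u/, so it voices to [b]. /p/ is a voiceless stop between vowels /u/ and /o/, so it voices to [b]. /uepupongelobe/ → uebubongelobe.
Rule 3 (intervocalic spirantization): /b/ is a stop between vowels /e/ and /u/, so it spirantizes to the fricative [v]. /b/ is a stop between vowels /u/ and /o/, so it spirantizes to the fricative [v]. /b/ is a stop between vowels /o/ and /e/, so it spirantizes to the fricative [v]. /uebubongelobe/ → uevuvongelove.
Rule 4 (final vowel raising): /e/ is a mid vowel in word-final position, so it raises to [i]. /uevuvongelove/ → uevuvongelovi.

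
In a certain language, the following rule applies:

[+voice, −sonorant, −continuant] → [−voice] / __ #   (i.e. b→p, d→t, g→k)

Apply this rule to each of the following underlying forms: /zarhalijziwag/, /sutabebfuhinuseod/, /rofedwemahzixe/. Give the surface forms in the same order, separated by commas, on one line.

zarhalijziwak, sutabebfuhinuseot, rofedwemahzixe

/zarhalijziwag/: /g/ is a voiced stop in word-final position, so it devoices to [k]. → [zarhalijziwak].
/sutabebfuhinuseod/: /d/ is a voiced stop in word-final position, so it devoices to [t]. → [sutabebfuhinuseot].
/rofedwemahzixe/: the rule's environment is not met; surfaces unchanged as [rofedwemahzixe].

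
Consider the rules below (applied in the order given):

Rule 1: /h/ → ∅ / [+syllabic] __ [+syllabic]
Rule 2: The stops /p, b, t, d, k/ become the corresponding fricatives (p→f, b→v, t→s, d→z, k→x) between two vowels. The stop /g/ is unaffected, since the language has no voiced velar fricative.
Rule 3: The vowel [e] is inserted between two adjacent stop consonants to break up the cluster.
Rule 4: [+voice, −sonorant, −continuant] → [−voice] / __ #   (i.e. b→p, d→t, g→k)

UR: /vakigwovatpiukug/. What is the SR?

vaxigwovatepiuxuk

Rule 1 (intervocalic h-deletion): no segment meets the environment; /vakigwovatpiukug/ is unchanged.
Rule 2 (intervocalic spirantization): /k/ is a stop between vowels /a/ and /i/, so it spirantizes to the fricative [x]. /k/ is a stop between vowels /u/ and /u/, so it spirantizes to the fricative [x]. /vakigwovatpiukug/ → vaxigwovatpiuxug.
Rule 3 (stop-cluster e-epenthesis): /t/ and /p/ form a stop–stop cluster, so [e] is inserted between them. /vaxigwovatpiuxug/ → vaxigwovatepiuxug.
Rule 4 (final devoicing): /g/ is a voiced stop in word-final position, so it devoices to [k]. /vaxigwovatepiuxug/ → vaxigwovatepiuxuk.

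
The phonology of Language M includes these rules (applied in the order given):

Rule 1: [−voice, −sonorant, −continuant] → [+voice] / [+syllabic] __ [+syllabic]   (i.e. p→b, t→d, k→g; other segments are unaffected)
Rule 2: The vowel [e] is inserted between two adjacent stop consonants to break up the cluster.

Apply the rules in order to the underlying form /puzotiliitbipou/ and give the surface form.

puzodiliitebibou

Rule 1 (intervocalic voicing): /t/ is a voiceless stop between vowels /o/ and /i/, so it voices to [d]. /p/ is a voiceless stop between vowels /i/ and /o/, so it voices to [b]. /puzotiliitbipou/ → puzodiliitbibou.
Rule 2 (stop-cluster e-epenthesis): /t/ and /b/ form a stop–stop cluster, so [e] is inserted between them. /puzodiliitbibou/ → puzodiliitebibou.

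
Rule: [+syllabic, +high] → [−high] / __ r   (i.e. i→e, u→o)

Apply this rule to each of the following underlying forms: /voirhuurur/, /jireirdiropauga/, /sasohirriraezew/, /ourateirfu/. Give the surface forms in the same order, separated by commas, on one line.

/voirhuurur/: /i/ is a high vowel immediately before /r/, so it lowers to [e]. /u/ is a high vowel immediately before /r/, so it lowers to [o]. /u/ is a high vowel immediately before /r/, so it lowers to [o]. → [voerhuoror].
/jireirdiropauga/: /i/ is a high vowel immediately before /r/, so it lowers to [e]. /i/ is a high vowel immediately before /r/, so it lowers to [e]. /i/ is a high vowel immediately before /r/, so it lowers to [e]. → [jereerderopauga].
/sasohirriraezew/: /i/ is a high vowel immediately before /r/, so it lowers to [e]. /i/ is a high vowel immediately before /r/, so it lowers to [e]. → [sasoherreraezew].
/ourateirfu/: /u/ is a high vowel immediately before /r/, so it lowers to [o]. /i/ is a high vowel immediately before /r/, so it lowers to [e]. → [oorateerfu].

voerhuoror, jereerderopauga, sasoherreraezew, oorateerfu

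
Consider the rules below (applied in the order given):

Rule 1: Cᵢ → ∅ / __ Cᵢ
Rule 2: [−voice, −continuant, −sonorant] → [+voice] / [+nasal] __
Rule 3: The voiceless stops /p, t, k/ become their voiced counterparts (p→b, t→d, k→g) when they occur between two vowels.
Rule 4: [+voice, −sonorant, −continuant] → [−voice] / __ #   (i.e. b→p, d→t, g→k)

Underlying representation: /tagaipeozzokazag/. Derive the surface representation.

Rule 1 (degemination): /zz/ is a geminate; the first /z/ deletes. /tagaipeozzokazag/ → tagaipeozokazag.
Rule 2 (post-nasal voicing): no segment meets the environment; /tagaipeozokazag/ is unchanged.
Rule 3 (intervocalic voicing): /p/ is a voiceless stop between vowels /i/ and /e/, so it voices to [b]. /k/ is a voiceless stop between vowels /o/ and /a/, so it voices to [g]. /tagaipeozokazag/ → tagaibeozogazag.
Rule 4 (final devoicing): /g/ is a voiced stop in word-final position, so it devoices to [k]. /tagaibeozogazag/ → tagaibeozogazak.

tagaibeozogazak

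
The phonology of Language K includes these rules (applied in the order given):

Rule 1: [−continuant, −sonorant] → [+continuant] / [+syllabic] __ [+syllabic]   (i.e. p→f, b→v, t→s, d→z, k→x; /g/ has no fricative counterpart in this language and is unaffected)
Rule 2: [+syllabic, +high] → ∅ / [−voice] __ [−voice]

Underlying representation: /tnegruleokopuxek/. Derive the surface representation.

Rule 1 (intervocalic spirantization): /k/ is a stop between vowels /o/ and /o/, so it spirantizes to the fricative [x]. /p/ is a stop between vowels /o/ and /u/, so it spirantizes to the fricative [f]. /tnegruleokopuxek/ → tnegruleoxofuxek.
Rule 2 (high vowel syncope): /u/ is a high vowel flanked by voiceless consonants /f/ and /x/, so it deletes. /tnegruleoxofuxek/ → tnegruleoxofxek.

tnegruleoxofxek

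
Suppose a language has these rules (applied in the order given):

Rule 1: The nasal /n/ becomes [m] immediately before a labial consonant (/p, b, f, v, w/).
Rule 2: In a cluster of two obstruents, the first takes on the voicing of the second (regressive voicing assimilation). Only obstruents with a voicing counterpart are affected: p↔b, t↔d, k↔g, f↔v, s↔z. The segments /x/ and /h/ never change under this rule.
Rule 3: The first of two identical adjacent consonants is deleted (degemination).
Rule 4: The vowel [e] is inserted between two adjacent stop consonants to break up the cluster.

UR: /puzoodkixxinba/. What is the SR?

puzootekiximba

Rule 1 (nasal place assimilation): /n/ precedes the labial consonant /b/, so it assimilates in place to [m]. /puzoodkixxinba/ → puzoodkixximba.
Rule 2 (regressive voicing assimilation): /d/ precedes the voiceless obstruent /k/, so it devoices to [t] by assimilation. /puzoodkixximba/ → puzootkixximba.
Rule 3 (degemination): /xx/ is a geminate; the first /x/ deletes. /puzootkixximba/ → puzootkiximba.
Rule 4 (stop-cluster e-epenthesis): /t/ and /k/ form a stop–stop cluster, so [e] is inserted between them. /puzootkiximba/ → puzootekiximba.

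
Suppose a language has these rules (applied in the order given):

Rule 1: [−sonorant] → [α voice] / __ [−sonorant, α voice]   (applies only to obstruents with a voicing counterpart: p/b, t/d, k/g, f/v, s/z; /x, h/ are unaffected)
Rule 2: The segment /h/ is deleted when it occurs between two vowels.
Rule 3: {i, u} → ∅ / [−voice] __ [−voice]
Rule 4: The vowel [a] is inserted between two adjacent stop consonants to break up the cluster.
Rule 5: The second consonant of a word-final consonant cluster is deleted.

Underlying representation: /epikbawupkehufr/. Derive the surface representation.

epigabawupakeuf

Rule 1 (regressive voicing assimilation): /k/ precedes the voiced obstruent /b/, so it voices to [g] by assimilation. /epikbawupkehufr/ → epigbawupkehufr.
Rule 2 (intervocalic h-deletion): /h/ occurs between vowels /e/ and /u/, so it deletes. /epigbawupkehufr/ → epigbawupkeufr.
Rule 3 (high vowel syncope): no segment meets the environment; /epigbawupkeufr/ is unchanged.
Rule 4 (stop-cluster a-epenthesis): /g/ and /b/ form a stop–stop cluster, so [a] is inserted between them. /p/ and /k/ form a stop–stop cluster, so [a] is inserted between them. /epigbawupkeufr/ → epigabawupakeufr.
Rule 5 (final cluster simplification): /r/ is the second consonant of a word-final cluster /fr/, so it deletes. /epigabawupakeufr/ → epigabawupakeuf.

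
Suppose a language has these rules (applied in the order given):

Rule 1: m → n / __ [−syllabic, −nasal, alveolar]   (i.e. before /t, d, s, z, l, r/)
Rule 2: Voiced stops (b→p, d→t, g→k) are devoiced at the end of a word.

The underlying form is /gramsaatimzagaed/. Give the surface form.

gransaatinzagaet

Rule 1 (nasal place assimilation): /m/ precedes the alveolar consonant /s/, so it assimilates in place to [n]. /m/ precedes the alveolar consonant /z/, so it assimilates in place to [n]. /gramsaatimzagaed/ → gransaatinzagaed.
Rule 2 (final devoicing): /d/ is a voiced stop in word-final position, so it devoices to [t]. /gransaatinzagaed/ → gransaatinzagaet.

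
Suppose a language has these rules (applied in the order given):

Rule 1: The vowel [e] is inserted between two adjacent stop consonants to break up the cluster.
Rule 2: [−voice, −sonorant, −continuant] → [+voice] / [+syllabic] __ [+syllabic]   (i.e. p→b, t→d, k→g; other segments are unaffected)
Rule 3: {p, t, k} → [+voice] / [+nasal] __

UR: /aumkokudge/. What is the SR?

Rule 1 (stop-cluster e-epenthesis): /d/ and /g/ form a stop–stop cluster, so [e] is inserted between them. /aumkokudge/ → aumkokudege.
Rule 2 (intervocalic voicing): /k/ is a voiceless stop between vowels /o/ and /u/, so it voices to [g]. /aumkokudege/ → aumkogudege.
Rule 3 (post-nasal voicing): /k/ is a voiceless stop immediately after the nasal /m/, so it voices to [g]. /aumkogudege/ → aumgogudege.

aumgogudege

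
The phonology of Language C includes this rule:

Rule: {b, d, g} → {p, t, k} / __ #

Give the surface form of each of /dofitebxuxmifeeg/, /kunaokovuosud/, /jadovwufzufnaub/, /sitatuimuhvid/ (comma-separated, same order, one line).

dofitebxuxmifeek, kunaokovuosut, jadovwufzufnaup, sitatuimuhvit

/dofitebxuxmifeeg/: /g/ is a voiced stop in word-final position, so it devoices to [k]. → [dofitebxuxmifeek].
/kunaokovuosud/: /d/ is a voiced stop in word-final position, so it devoices to [t]. → [kunaokovuosut].
/jadovwufzufnaub/: /b/ is a voiced stop in word-final position, so it devoices to [p]. → [jadovwufzufnaup].
/sitatuimuhvid/: /d/ is a voiced stop in word-final position, so it devoices to [t]. → [sitatuimuhvit].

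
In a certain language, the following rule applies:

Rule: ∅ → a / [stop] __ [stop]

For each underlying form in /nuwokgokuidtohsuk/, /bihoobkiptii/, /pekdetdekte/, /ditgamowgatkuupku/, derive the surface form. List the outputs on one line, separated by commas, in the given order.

/nuwokgokuidtohsuk/: /k/ and /g/ form a stop–stop cluster, so [a] is inserted between them. /d/ and /t/ form a stop–stop cluster, so [a] is inserted between them. → [nuwokagokuidatohsuk].
/bihoobkiptii/: /b/ and /k/ form a stop–stop cluster, so [a] is inserted between them. /p/ and /t/ form a stop–stop cluster, so [a] is inserted between them. → [bihoobakipatii].
/pekdetdekte/: /k/ and /d/ form a stop–stop cluster, so [a] is inserted between them. /t/ and /d/ form a stop–stop cluster, so [a] is inserted between them. /k/ and /t/ form a stop–stop cluster, so [a] is inserted between them. → [pekadetadekate].
/ditgamowgatkuupku/: /t/ and /g/ form a stop–stop cluster, so [a] is inserted between them. /t/ and /k/ form a stop–stop cluster, so [a] is inserted between them. /p/ and /k/ form a stop–stop cluster, so [a] is inserted between them. → [ditagamowgatakuupaku].

nuwokagokuidatohsuk, bihoobakipatii, pekadetadekate, ditagamowgatakuupaku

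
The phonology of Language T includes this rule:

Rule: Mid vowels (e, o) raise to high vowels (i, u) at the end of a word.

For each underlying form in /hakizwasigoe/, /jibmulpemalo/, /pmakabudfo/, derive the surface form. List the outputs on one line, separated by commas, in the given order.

hakizwasigoi, jibmulpemalu, pmakabudfu

/hakizwasigoe/: /e/ is a mid vowel in word-final position, so it raises to [i]. → [hakizwasigoi].
/jibmulpemalo/: /o/ is a mid vowel in word-final position, so it raises to [u]. → [jibmulpemalu].
/pmakabudfo/: /o/ is a mid vowel in word-final position, so it raises to [u]. → [pmakabudfu].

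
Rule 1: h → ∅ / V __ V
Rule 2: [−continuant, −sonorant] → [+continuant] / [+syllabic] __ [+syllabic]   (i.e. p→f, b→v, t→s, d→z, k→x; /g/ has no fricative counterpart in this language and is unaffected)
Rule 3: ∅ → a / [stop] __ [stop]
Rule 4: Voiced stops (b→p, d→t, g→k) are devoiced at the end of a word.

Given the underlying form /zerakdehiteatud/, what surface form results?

zerakadeiseasut

Rule 1 (intervocalic h-deletion): /h/ occurs between vowels /e/ and /i/, so it deletes. /zerakdehiteatud/ → zerakdeiteatud.
Rule 2 (intervocalic spirantization): /t/ is a stop between vowels /i/ and /e/, so it spirantizes to the fricative [s]. /t/ is a stop between vowels /a/ and /u/, so it spirantizes to the fricative [s]. /zerakdeiteatud/ → zerakdeiseasud.
Rule 3 (stop-cluster a-epenthesis): /k/ and /d/ form a stop–stop cluster, so [a] is inserted between them. /zerakdeiseasud/ → zerakadeiseasud.
Rule 4 (final devoicing): /d/ is a voiced stop in word-final position, so it devoices to [t]. /zerakadeiseasud/ → zerakadeiseasut.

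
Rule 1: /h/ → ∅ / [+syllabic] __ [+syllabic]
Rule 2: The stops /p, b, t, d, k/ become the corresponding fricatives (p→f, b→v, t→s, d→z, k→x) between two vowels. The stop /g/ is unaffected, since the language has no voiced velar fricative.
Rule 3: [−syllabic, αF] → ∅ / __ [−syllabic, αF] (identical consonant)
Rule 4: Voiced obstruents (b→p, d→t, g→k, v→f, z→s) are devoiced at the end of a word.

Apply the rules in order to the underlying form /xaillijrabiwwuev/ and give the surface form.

Rule 1 (intervocalic h-deletion): no segment meets the environment; /xaillijrabiwwuev/ is unchanged.
Rule 2 (intervocalic spirantization): /b/ is a stop between vowels /a/ and /i/, so it spirantizes to the fricative [v]. /xaillijrabiwwuev/ → xaillijraviwwuev.
Rule 3 (degemination): /ll/ is a geminate; the first /l/ deletes. /ww/ is a geminate; the first /w/ deletes. /xaillijraviwwuev/ → xailijraviwuev.
Rule 4 (final devoicing): /v/ is a voiced obstruent in word-final position, so it devoices to [f]. /xailijraviwuev/ → xailijraviwuef.

xailijraviwuef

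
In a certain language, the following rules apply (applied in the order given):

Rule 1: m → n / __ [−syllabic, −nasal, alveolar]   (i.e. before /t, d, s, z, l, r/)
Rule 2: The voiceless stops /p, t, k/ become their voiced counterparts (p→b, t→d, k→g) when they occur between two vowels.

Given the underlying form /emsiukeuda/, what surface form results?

Rule 1 (nasal place assimilation): /m/ precedes the alveolar consonant /s/, so it assimilates in place to [n]. /emsiukeuda/ → ensiukeuda.
Rule 2 (intervocalic voicing): /k/ is a voiceless stop between vowels /u/ and /e/, so it voices to [g]. /ensiukeuda/ → ensiugeuda.

ensiugeuda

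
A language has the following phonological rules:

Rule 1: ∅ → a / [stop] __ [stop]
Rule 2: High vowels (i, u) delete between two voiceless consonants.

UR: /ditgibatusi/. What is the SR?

Rule 1 (stop-cluster a-epenthesis): /t/ and /g/ form a stop–stop cluster, so [a] is inserted between them. /ditgibatusi/ → ditagibatusi.
Rule 2 (high vowel syncope): /u/ is a high vowel flanked by voiceless consonants /t/ and /s/, so it deletes. /ditagibatusi/ → ditagibatsi.

ditagibatsi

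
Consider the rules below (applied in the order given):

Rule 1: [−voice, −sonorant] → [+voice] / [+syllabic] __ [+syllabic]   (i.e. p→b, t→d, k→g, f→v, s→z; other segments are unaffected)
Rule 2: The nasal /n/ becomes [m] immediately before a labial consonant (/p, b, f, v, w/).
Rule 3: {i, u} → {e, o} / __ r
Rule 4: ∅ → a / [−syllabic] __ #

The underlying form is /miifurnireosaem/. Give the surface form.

miivornereozaema

Rule 1 (intervocalic voicing): /f/ is a voiceless obstruent between vowels /i/ and /u/, so it voices to [v]. /s/ is a voiceless obstruent between vowels /o/ and /a/, so it voices to [z]. /miifurnireosaem/ → miivurnireozaem.
Rule 2 (nasal place assimilation): no segment meets the environment; /miivurnireozaem/ is unchanged.
Rule 3 (pre-rhotic lowering): /u/ is a high vowel immediately before /r/, so it lowers to [o]. /i/ is a high vowel immediately before /r/, so it lowers to [e]. /miivurnireozaem/ → miivornereozaem.
Rule 4 (final a-epenthesis): the form ends in the consonant /m/, so [a] is inserted word-finally. /miivornereozaem/ → miivornereozaema.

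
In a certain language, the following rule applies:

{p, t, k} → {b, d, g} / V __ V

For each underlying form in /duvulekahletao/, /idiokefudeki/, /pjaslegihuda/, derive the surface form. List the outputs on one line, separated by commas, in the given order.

/duvulekahletao/: /k/ is a voiceless stop between vowels /e/ and /a/, so it voices to [g]. /t/ is a voiceless stop between vowels /e/ and /a/, so it voices to [d]. → [duvulegahledao].
/idiokefudeki/: /k/ is a voiceless stop between vowels /o/ and /e/, so it voices to [g]. /k/ is a voiceless stop between vowels /e/ and /i/, so it voices to [g]. → [idiogefudegi].
/pjaslegihuda/: the rule's environment is not met; surfaces unchanged as [pjaslegihuda].

duvulegahledao, idiogefudegi, pjaslegihuda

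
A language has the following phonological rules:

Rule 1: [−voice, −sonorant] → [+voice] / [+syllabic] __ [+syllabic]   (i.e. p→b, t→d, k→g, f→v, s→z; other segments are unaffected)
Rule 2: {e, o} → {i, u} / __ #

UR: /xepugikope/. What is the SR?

xebugigobi

Rule 1 (intervocalic voicing): /p/ is a voiceless obstruent between vowels /e/ and /u/, so it voices to [b]. /k/ is a voiceless obstruent between vowels /i/ and /o/, so it voices to [g]. /p/ is a voiceless obstruent between vowels /o/ and /e/, so it voices to [b]. /xepugikope/ → xebugigobe.
Rule 2 (final vowel raising): /e/ is a mid vowel in word-final position, so it raises to [i]. /xebugigobe/ → xebugigobi.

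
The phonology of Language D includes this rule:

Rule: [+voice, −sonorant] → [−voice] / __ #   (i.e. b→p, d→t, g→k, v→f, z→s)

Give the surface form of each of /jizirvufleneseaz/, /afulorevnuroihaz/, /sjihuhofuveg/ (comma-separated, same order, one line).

/jizirvufleneseaz/: /z/ is a voiced obstruent in word-final position, so it devoices to [s]. → [jizirvufleneseas].
/afulorevnuroihaz/: /z/ is a voiced obstruent in word-final position, so it devoices to [s]. → [afulorevnuroihas].
/sjihuhofuveg/: /g/ is a voiced obstruent in word-final position, so it devoices to [k]. → [sjihuhofuvek].

jizirvufleneseas, afulorevnuroihas, sjihuhofuvek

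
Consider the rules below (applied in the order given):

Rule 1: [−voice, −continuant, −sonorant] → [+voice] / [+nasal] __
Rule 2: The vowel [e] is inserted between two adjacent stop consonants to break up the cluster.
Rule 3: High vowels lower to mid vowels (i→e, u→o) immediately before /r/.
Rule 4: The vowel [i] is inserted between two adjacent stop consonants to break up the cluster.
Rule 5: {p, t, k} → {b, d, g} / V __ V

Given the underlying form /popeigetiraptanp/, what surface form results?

Rule 1 (post-nasal voicing): /p/ is a voiceless stop immediately after the nasal /n/, so it voices to [b]. /popeigetiraptanp/ → popeigetiraptanb.
Rule 2 (stop-cluster e-epenthesis): /p/ and /t/ form a stop–stop cluster, so [e] is inserted between them. /popeigetiraptanb/ → popeigetirapetanb.
Rule 3 (pre-rhotic lowering): /i/ is a high vowel immediately before /r/, so it lowers to [e]. /popeigetirapetanb/ → popeigeterapetanb.
Rule 4 (stop-cluster i-epenthesis): no segment meets the environment; /popeigeterapetanb/ is unchanged.
Rule 5 (intervocalic voicing): /p/ is a voiceless stop between vowels /o/ and /e/, so it voices to [b]. /t/ is a voiceless stop between vowels /e/ and /e/, so it voices to [d]. /p/ is a voiceless stop between vowels /a/ and /e/, so it voices to [b]. /t/ is a voiceless stop between vowels /e/ and /a/, so it voices to [d]. /popeigeterapetanb/ → pobeigederabedanb.

pobeigederabedanb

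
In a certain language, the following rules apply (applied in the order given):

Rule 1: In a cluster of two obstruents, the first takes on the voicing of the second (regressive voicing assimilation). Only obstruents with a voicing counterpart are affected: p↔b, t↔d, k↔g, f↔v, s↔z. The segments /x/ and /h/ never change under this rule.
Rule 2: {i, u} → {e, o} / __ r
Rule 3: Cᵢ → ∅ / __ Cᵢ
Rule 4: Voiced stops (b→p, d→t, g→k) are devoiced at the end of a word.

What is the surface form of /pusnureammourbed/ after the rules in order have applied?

Rule 1 (regressive voicing assimilation): no segment meets the environment; /pusnureammourbed/ is unchanged.
Rule 2 (pre-rhotic lowering): /u/ is a high vowel immediately before /r/, so it lowers to [o]. /u/ is a high vowel immediately before /r/, so it lowers to [o]. /pusnureammourbed/ → pusnoreammoorbed.
Rule 3 (degemination): /mm/ is a geminate; the first /m/ deletes. /pusnoreammoorbed/ → pusnoreamoorbed.
Rule 4 (final devoicing): /d/ is a voiced stop in word-final position, so it devoices to [t]. /pusnoreamoorbed/ → pusnoreamoorbet.

pusnoreamoorbet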